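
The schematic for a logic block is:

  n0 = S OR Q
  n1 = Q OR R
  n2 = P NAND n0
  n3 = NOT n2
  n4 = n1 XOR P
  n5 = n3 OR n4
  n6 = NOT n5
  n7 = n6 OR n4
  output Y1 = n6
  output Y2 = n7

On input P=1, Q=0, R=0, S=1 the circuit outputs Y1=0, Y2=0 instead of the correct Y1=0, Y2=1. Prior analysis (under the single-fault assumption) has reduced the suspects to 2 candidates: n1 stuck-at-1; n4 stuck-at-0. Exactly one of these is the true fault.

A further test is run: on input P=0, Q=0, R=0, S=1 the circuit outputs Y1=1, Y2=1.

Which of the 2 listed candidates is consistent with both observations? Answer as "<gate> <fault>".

Evaluate each candidate on input P=0, Q=0, R=0, S=1:
  n1 stuck-at-1: n0=1, n1=1 [stuck-at-1], n2=1, n3=0, n4=1, n5=1, n6=0, n7=1 → Y1=0, Y2=1 — eliminated
  n4 stuck-at-0: n0=1, n1=0, n2=1, n3=0, n4=0 [stuck-at-0], n5=0, n6=1, n7=1 → Y1=1, Y2=1 — matches
Only n4 stuck-at-0 reproduces the observed Y1=1, Y2=1.

n4 stuck-at-0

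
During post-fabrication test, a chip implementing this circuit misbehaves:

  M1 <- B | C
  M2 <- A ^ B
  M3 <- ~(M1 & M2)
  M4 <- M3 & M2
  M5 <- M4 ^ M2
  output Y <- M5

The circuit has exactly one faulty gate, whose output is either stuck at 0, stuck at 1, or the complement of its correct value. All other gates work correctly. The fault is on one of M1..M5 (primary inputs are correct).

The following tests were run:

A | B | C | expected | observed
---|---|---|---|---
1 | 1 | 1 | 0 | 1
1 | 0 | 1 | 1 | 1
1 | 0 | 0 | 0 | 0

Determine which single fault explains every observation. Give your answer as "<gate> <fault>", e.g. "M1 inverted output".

Fault-free values for test 1 (A=1, B=1, C=1): M1=1, M2=0, M3=1, M4=0, M5=0, giving Y=0. Observed 1.
Test 1: faults giving observed 1 are {M2 stuck-at-1, M2 inverted output, M4 stuck-at-1, M4 inverted output, M5 stuck-at-1, M5 inverted output}.
Test 2 (A=1, B=0, C=1): fault-free M1=1, M2=1, M3=0, M4=0, M5=1 → 1; observed 1. Eliminates M2 inverted output, M4 stuck-at-1, M4 inverted output, M5 inverted output.
Test 3 (A=1, B=0, C=0): fault-free M1=0, M2=1, M3=1, M4=1, M5=0 → 0; observed 0. Eliminates M5 stuck-at-1.
Only M2 stuck-at-1 is consistent with every test.

M2 stuck-at-1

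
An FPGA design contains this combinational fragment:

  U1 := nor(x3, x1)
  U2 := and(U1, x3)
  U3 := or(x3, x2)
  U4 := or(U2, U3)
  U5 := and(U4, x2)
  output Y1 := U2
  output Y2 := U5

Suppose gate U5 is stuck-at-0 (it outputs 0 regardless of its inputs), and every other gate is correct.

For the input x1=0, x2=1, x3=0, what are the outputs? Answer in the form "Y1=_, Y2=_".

Propagate with U5 forced: U1=1, U2=0, U3=1, U4=1, U5=0 [stuck-at-0].
So the outputs are Y1=0, Y2=0. (Without the fault they would be Y1=0, Y2=1.)

Y1=0, Y2=0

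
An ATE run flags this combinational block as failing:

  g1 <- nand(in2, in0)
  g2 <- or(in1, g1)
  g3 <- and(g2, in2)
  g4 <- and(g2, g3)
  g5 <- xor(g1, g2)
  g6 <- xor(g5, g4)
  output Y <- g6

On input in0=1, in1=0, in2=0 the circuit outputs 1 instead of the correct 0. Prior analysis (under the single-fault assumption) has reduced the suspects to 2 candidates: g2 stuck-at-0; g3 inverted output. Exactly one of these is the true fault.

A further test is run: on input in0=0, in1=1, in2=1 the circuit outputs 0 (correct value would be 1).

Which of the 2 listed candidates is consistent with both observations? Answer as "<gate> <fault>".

Evaluate each candidate on input in0=0, in1=1, in2=1:
  g2 stuck-at-0: g1=1, g2=0 [stuck-at-0], g3=0, g4=0, g5=1, g6=1 → 1 — eliminated
  g3 inverted output: g1=1, g2=1, g3=0 [inverted output], g4=0, g5=0, g6=0 → 0 — matches
Only g3 inverted output reproduces the observed 0.

g3 inverted output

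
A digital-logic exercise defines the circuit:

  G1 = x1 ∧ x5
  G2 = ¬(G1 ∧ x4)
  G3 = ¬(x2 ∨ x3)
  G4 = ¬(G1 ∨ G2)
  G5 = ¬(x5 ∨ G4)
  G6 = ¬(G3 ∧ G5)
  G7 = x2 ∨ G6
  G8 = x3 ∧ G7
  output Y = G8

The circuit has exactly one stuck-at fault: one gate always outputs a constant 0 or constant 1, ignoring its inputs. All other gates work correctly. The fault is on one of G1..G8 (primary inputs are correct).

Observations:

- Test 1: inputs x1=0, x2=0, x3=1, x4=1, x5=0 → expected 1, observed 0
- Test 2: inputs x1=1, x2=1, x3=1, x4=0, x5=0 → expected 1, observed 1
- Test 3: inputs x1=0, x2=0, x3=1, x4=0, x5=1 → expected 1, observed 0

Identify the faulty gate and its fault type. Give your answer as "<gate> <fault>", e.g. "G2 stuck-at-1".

G6 stuck-at-0

Fault-free values for test 1 (x1=0, x2=0, x3=1, x4=1, x5=0): G1=0, G2=1, G3=0, G4=0, G5=1, G6=1, G7=1, G8=1, giving Y=1. Observed 0.
Test 1: faults giving observed 0 are {G3 stuck-at-1, G6 stuck-at-0, G7 stuck-at-0, G8 stuck-at-0}.
Test 2 (x1=1, x2=1, x3=1, x4=0, x5=0): fault-free G1=0, G2=1, G3=0, G4=0, G5=1, G6=1, G7=1, G8=1 → 1; observed 1. Eliminates G7 stuck-at-0, G8 stuck-at-0.
Test 3 (x1=0, x2=0, x3=1, x4=0, x5=1): fault-free G1=0, G2=1, G3=0, G4=0, G5=0, G6=1, G7=1, G8=1 → 1; observed 0. Eliminates G3 stuck-at-1.
Only G6 stuck-at-0 is consistent with every test.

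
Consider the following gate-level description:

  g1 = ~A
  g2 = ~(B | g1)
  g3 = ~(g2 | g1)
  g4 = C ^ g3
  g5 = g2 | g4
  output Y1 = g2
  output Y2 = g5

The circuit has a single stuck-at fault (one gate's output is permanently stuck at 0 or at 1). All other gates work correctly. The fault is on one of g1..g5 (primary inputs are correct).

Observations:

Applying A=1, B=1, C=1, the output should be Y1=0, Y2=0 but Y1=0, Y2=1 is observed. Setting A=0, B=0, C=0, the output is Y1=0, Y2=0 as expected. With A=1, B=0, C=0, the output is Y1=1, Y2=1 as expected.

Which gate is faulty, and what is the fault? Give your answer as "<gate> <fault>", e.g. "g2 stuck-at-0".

Fault-free values for test 1 (A=1, B=1, C=1): g1=0, g2=0, g3=1, g4=0, g5=0, giving Y1=0, Y2=0. Observed Y1=0, Y2=1.
Test 1: faults giving observed Y1=0, Y2=1 are {g1 stuck-at-1, g3 stuck-at-0, g4 stuck-at-1, g5 stuck-at-1}.
Test 2 (A=0, B=0, C=0): fault-free g1=1, g2=0, g3=0, g4=0, g5=0 → Y1=0, Y2=0; observed Y1=0, Y2=0. Eliminates g4 stuck-at-1, g5 stuck-at-1.
Test 3 (A=1, B=0, C=0): fault-free g1=0, g2=1, g3=0, g4=0, g5=1 → Y1=1, Y2=1; observed Y1=1, Y2=1. Eliminates g1 stuck-at-1.
Only g3 stuck-at-0 is consistent with every test.

g3 stuck-at-0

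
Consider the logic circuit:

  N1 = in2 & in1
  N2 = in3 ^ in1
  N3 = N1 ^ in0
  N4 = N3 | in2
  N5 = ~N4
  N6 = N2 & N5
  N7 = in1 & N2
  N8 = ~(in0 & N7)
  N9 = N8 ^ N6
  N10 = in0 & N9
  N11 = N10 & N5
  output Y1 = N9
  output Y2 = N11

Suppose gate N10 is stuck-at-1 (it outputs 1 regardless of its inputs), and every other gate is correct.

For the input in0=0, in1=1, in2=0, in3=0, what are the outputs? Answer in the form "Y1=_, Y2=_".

Propagate with N10 forced: N1=0, N2=1, N3=0, N4=0, N5=1, N6=1, N7=1, N8=1, N9=0, N10=1 [stuck-at-1], N11=1.
So the outputs are Y1=0, Y2=1. (Without the fault they would be Y1=0, Y2=0.)

Y1=0, Y2=1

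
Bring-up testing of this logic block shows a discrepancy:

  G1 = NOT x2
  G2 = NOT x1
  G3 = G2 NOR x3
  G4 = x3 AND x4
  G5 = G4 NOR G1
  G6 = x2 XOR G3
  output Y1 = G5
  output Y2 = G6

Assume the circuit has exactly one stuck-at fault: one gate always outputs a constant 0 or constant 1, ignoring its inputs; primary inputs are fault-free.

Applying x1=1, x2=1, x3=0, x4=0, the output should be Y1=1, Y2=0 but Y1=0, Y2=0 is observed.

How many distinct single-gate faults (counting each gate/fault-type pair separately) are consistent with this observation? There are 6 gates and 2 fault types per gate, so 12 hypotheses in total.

Fault-free: G1=0, G2=0, G3=1, G4=0, G5=1, G6=0 → Y1=1, Y2=0. Observed Y1=0, Y2=0.
  G1 stuck-at-0: output Y1=1, Y2=0 ✗
  G1 stuck-at-1: output Y1=0, Y2=0 ✓
  G2 stuck-at-0: output Y1=1, Y2=0 ✗
  G2 stuck-at-1: output Y1=1, Y2=1 ✗
  G3 stuck-at-0: output Y1=1, Y2=1 ✗
  G3 stuck-at-1: output Y1=1, Y2=0 ✗
  G4 stuck-at-0: output Y1=1, Y2=0 ✗
  G4 stuck-at-1: output Y1=0, Y2=0 ✓
  G5 stuck-at-0: output Y1=0, Y2=0 ✓
  G5 stuck-at-1: output Y1=1, Y2=0 ✗
  G6 stuck-at-0: output Y1=1, Y2=0 ✗
  G6 stuck-at-1: output Y1=1, Y2=1 ✗
Consistent faults: {G1 stuck-at-1, G4 stuck-at-1, G5 stuck-at-0} — 3 in all.

3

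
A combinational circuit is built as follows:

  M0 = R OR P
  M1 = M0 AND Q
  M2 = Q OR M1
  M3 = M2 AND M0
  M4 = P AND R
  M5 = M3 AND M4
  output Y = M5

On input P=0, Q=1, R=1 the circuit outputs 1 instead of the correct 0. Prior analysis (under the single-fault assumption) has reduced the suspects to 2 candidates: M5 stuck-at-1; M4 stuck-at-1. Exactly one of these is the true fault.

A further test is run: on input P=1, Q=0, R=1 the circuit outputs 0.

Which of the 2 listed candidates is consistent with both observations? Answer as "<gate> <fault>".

M4 stuck-at-1

Evaluate each candidate on input P=1, Q=0, R=1:
  M5 stuck-at-1: M0=1, M1=0, M2=0, M3=0, M4=1, M5=1 [stuck-at-1] → 1 — eliminated
  M4 stuck-at-1: M0=1, M1=0, M2=0, M3=0, M4=1 [stuck-at-1], M5=0 → 0 — matches
Only M4 stuck-at-1 reproduces the observed 0.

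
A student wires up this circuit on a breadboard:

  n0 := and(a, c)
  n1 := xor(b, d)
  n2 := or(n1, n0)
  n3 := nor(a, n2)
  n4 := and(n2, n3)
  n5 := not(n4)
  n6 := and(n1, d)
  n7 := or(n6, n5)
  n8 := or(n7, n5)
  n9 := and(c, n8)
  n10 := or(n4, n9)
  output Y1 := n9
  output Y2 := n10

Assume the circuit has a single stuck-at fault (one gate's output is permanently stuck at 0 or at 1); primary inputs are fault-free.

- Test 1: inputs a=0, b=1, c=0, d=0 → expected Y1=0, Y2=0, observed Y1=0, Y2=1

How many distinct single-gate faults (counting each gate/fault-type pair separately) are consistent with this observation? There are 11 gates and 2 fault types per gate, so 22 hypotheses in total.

Fault-free: n0=0, n1=1, n2=1, n3=0, n4=0, n5=1, n6=0, n7=1, n8=1, n9=0, n10=0 → Y1=0, Y2=0. Observed Y1=0, Y2=1.
  n0: none of the 2 fault types match ✗
  n1: none of the 2 fault types match ✗
  n2: none of the 2 fault types match ✗
  n3: stuck-at-1 ✓; others ✗
  n4: stuck-at-1 ✓; others ✗
  n5: none of the 2 fault types match ✗
  n6: none of the 2 fault types match ✗
  n7: none of the 2 fault types match ✗
  n8: none of the 2 fault types match ✗
  n9: none of the 2 fault types match ✗
  n10: stuck-at-1 ✓; others ✗
Consistent faults: {n3 stuck-at-1, n4 stuck-at-1, n10 stuck-at-1} — 3 in all.

3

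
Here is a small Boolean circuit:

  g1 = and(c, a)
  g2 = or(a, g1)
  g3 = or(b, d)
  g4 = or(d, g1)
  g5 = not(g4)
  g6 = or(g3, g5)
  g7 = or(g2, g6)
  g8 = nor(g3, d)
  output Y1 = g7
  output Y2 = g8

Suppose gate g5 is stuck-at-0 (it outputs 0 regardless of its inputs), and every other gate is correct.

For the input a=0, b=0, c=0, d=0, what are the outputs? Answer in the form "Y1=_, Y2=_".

Y1=0, Y2=1

Propagate with g5 forced: g1=0, g2=0, g3=0, g4=0, g5=0 [stuck-at-0], g6=0, g7=0, g8=1.
So the outputs are Y1=0, Y2=1. (Without the fault they would be Y1=1, Y2=1.)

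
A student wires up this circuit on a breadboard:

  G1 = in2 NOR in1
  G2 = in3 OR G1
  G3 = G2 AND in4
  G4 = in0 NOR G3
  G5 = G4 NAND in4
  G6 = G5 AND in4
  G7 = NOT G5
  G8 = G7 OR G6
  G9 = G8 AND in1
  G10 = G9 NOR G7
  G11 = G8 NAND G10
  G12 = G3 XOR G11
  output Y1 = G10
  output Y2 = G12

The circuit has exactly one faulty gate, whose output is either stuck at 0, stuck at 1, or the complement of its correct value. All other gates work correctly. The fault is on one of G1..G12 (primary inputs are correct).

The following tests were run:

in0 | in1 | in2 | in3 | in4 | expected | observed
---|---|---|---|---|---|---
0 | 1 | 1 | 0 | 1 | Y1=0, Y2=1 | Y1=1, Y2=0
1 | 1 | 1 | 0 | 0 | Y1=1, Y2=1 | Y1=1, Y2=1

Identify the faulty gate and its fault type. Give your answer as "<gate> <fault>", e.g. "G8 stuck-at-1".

G10 stuck-at-1

Fault-free values for test 1 (in0=0, in1=1, in2=1, in3=0, in4=1): G1=0, G2=0, G3=0, G4=1, G5=0, G6=0, G7=1, G8=1, G9=1, G10=0, G11=1, G12=1, giving Y1=0, Y2=1. Observed Y1=1, Y2=0.
Test 1: faults giving observed Y1=1, Y2=0 are {G10 stuck-at-1, G10 inverted output}.
Test 2 (in0=1, in1=1, in2=1, in3=0, in4=0): fault-free G1=0, G2=0, G3=0, G4=0, G5=1, G6=0, G7=0, G8=0, G9=0, G10=1, G11=1, G12=1 → Y1=1, Y2=1; observed Y1=1, Y2=1. Eliminates G10 inverted output.
Only G10 stuck-at-1 is consistent with every test.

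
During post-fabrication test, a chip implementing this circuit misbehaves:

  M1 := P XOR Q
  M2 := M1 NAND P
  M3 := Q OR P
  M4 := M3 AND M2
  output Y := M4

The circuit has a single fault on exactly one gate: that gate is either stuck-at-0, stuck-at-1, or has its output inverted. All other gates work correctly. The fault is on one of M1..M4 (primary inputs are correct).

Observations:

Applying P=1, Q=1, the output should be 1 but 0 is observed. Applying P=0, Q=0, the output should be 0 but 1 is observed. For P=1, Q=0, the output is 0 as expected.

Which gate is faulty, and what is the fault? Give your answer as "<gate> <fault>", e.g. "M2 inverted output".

Fault-free values for test 1 (P=1, Q=1): M1=0, M2=1, M3=1, M4=1, giving Y=1. Observed 0.
Test 1: faults giving observed 0 are {M1 stuck-at-1, M1 inverted output, M2 stuck-at-0, M2 inverted output, M3 stuck-at-0, M3 inverted output, M4 stuck-at-0, M4 inverted output}.
Test 2 (P=0, Q=0): fault-free M1=0, M2=1, M3=0, M4=0 → 0; observed 1. Eliminates M1 stuck-at-1, M1 inverted output, M2 stuck-at-0, M2 inverted output, M3 stuck-at-0, M4 stuck-at-0.
Test 3 (P=1, Q=0): fault-free M1=1, M2=0, M3=1, M4=0 → 0; observed 0. Eliminates M4 inverted output.
Only M3 inverted output is consistent with every test.

M3 inverted output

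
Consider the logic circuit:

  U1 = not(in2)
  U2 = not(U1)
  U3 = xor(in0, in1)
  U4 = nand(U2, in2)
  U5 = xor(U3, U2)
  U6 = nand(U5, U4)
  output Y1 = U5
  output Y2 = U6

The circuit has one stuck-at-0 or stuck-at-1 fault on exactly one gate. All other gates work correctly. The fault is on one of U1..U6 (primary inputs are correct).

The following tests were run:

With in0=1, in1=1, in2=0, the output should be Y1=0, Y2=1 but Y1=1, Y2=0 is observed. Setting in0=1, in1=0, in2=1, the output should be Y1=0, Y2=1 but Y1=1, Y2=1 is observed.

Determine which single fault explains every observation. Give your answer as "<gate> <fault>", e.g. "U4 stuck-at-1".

U5 stuck-at-1

Fault-free values for test 1 (in0=1, in1=1, in2=0): U1=1, U2=0, U3=0, U4=1, U5=0, U6=1, giving Y1=0, Y2=1. Observed Y1=1, Y2=0.
Test 1: faults giving observed Y1=1, Y2=0 are {U1 stuck-at-0, U2 stuck-at-1, U3 stuck-at-1, U5 stuck-at-1}.
Test 2 (in0=1, in1=0, in2=1): fault-free U1=0, U2=1, U3=1, U4=0, U5=0, U6=1 → Y1=0, Y2=1; observed Y1=1, Y2=1. Eliminates U1 stuck-at-0, U2 stuck-at-1, U3 stuck-at-1.
Only U5 stuck-at-1 is consistent with every test.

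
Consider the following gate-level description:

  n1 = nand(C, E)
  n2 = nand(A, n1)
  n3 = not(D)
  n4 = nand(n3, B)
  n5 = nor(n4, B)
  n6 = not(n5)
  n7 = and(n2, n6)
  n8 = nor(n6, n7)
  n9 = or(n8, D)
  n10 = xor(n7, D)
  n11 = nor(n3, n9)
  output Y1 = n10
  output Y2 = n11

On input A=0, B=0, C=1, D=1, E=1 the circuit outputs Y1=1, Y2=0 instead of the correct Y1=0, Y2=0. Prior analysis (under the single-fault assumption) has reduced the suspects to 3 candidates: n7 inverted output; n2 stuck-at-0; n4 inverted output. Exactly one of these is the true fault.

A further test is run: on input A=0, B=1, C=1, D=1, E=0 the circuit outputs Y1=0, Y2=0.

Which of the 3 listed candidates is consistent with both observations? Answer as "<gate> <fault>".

Evaluate each candidate on input A=0, B=1, C=1, D=1, E=0:
  n7 inverted output: n1=1, n2=1, n3=0, n4=1, n5=0, n6=1, n7=0 [inverted output], n8=0, n9=1, n10=1, n11=0 → Y1=1, Y2=0 — eliminated
  n2 stuck-at-0: n1=1, n2=0 [stuck-at-0], n3=0, n4=1, n5=0, n6=1, n7=0, n8=0, n9=1, n10=1, n11=0 → Y1=1, Y2=0 — eliminated
  n4 inverted output: n1=1, n2=1, n3=0, n4=0 [inverted output], n5=0, n6=1, n7=1, n8=0, n9=1, n10=0, n11=0 → Y1=0, Y2=0 — matches
Only n4 inverted output reproduces the observed Y1=0, Y2=0.

n4 inverted output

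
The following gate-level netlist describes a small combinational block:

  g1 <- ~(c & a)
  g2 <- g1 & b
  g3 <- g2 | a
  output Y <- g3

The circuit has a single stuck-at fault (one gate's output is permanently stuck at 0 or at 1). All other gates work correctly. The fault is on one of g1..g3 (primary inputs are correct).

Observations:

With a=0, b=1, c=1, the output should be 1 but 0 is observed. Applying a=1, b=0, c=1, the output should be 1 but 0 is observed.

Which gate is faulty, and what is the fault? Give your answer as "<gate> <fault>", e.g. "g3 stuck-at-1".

Fault-free values for test 1 (a=0, b=1, c=1): g1=1, g2=1, g3=1, giving Y=1. Observed 0.
Test 1: faults giving observed 0 are {g1 stuck-at-0, g2 stuck-at-0, g3 stuck-at-0}.
Test 2 (a=1, b=0, c=1): fault-free g1=0, g2=0, g3=1 → 1; observed 0. Eliminates g1 stuck-at-0, g2 stuck-at-0.
Only g3 stuck-at-0 is consistent with every test.

g3 stuck-at-0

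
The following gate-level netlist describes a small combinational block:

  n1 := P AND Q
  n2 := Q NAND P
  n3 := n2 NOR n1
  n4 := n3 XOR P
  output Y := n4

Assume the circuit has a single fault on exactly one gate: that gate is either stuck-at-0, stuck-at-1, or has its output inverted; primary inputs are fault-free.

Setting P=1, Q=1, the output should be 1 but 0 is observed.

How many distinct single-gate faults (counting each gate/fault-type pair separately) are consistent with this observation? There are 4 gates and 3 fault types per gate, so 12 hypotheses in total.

6

Fault-free: n1=1, n2=0, n3=0, n4=1 → 1. Observed 0.
  n1 stuck-at-0: output 0 ✓
  n1 stuck-at-1: output 1 ✗
  n1 inverted output: output 0 ✓
  n2 stuck-at-0: output 1 ✗
  n2 stuck-at-1: output 1 ✗
  n2 inverted output: output 1 ✗
  n3 stuck-at-0: output 1 ✗
  n3 stuck-at-1: output 0 ✓
  n3 inverted output: output 0 ✓
  n4 stuck-at-0: output 0 ✓
  n4 stuck-at-1: output 1 ✗
  n4 inverted output: output 0 ✓
Consistent faults: {n1 stuck-at-0, n1 inverted output, n3 stuck-at-1, n3 inverted output, n4 stuck-at-0, n4 inverted output} — 6 in all.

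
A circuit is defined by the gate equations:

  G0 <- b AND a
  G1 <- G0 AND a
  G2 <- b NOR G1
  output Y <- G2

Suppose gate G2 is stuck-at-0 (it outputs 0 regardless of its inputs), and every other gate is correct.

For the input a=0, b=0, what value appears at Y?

Propagate with G2 forced: G0=0, G1=0, G2=0 [stuck-at-0].
So Y = 0. (Without the fault it would be 1.)

0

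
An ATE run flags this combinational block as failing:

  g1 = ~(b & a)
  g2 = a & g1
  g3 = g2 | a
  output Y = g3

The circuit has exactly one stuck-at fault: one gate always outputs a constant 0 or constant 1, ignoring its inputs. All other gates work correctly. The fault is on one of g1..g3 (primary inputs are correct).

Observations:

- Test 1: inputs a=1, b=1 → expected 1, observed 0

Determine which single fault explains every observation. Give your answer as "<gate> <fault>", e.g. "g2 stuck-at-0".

Fault-free values for test 1 (a=1, b=1): g1=0, g2=0, g3=1, giving Y=1. Observed 0.
Test 1: faults giving observed 0 are {g3 stuck-at-0}.
Only g3 stuck-at-0 is consistent with every test.

g3 stuck-at-0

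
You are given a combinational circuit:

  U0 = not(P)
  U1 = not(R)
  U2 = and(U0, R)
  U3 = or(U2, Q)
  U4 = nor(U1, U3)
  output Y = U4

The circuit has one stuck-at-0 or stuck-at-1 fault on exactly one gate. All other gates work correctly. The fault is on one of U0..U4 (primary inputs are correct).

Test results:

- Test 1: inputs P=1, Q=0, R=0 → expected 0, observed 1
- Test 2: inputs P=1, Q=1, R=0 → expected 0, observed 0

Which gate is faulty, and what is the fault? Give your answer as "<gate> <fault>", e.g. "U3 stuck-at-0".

Fault-free values for test 1 (P=1, Q=0, R=0): U0=0, U1=1, U2=0, U3=0, U4=0, giving Y=0. Observed 1.
Test 1: faults giving observed 1 are {U1 stuck-at-0, U4 stuck-at-1}.
Test 2 (P=1, Q=1, R=0): fault-free U0=0, U1=1, U2=0, U3=1, U4=0 → 0; observed 0. Eliminates U4 stuck-at-1.
Only U1 stuck-at-0 is consistent with every test.

U1 stuck-at-0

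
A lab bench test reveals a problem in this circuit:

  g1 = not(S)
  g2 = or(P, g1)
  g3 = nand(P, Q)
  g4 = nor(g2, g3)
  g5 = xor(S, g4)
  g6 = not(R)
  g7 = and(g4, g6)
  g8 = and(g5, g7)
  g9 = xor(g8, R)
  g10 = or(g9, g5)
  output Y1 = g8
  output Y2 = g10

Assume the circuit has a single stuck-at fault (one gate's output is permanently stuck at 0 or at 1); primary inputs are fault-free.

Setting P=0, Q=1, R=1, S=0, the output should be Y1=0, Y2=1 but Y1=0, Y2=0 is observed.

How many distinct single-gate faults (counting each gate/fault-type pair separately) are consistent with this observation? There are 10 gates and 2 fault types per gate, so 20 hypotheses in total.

Fault-free: g1=1, g2=1, g3=1, g4=0, g5=0, g6=0, g7=0, g8=0, g9=1, g10=1 → Y1=0, Y2=1. Observed Y1=0, Y2=0.
  g1: none of the 2 fault types match ✗
  g2: none of the 2 fault types match ✗
  g3: none of the 2 fault types match ✗
  g4: none of the 2 fault types match ✗
  g5: none of the 2 fault types match ✗
  g6: none of the 2 fault types match ✗
  g7: none of the 2 fault types match ✗
  g8: none of the 2 fault types match ✗
  g9: stuck-at-0 ✓; others ✗
  g10: stuck-at-0 ✓; others ✗
Consistent faults: {g9 stuck-at-0, g10 stuck-at-0} — 2 in all.

2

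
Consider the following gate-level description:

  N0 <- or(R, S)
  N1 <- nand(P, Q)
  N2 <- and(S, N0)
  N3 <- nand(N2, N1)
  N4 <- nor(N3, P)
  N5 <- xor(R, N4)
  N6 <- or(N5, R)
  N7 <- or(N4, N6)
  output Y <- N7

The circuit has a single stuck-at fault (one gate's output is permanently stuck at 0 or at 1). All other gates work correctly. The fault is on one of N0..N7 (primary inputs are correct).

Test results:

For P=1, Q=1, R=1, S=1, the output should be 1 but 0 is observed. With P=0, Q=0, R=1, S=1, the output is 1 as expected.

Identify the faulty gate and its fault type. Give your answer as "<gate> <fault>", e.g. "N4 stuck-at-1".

Fault-free values for test 1 (P=1, Q=1, R=1, S=1): N0=1, N1=0, N2=1, N3=1, N4=0, N5=1, N6=1, N7=1, giving Y=1. Observed 0.
Test 1: faults giving observed 0 are {N6 stuck-at-0, N7 stuck-at-0}.
Test 2 (P=0, Q=0, R=1, S=1): fault-free N0=1, N1=1, N2=1, N3=0, N4=1, N5=0, N6=1, N7=1 → 1; observed 1. Eliminates N7 stuck-at-0.
Only N6 stuck-at-0 is consistent with every test.

N6 stuck-at-0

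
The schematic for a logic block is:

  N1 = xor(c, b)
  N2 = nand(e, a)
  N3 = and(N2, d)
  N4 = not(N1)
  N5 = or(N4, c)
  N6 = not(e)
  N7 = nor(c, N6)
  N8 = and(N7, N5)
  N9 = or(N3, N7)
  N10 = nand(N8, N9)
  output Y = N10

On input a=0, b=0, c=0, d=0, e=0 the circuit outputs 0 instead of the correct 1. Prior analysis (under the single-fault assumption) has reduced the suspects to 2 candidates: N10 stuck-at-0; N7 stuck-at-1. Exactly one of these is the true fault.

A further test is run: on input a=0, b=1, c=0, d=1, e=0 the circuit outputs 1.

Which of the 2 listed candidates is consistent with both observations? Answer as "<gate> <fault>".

Evaluate each candidate on input a=0, b=1, c=0, d=1, e=0:
  N10 stuck-at-0: N1=1, N2=1, N3=1, N4=0, N5=0, N6=1, N7=0, N8=0, N9=1, N10=0 [stuck-at-0] → 0 — eliminated
  N7 stuck-at-1: N1=1, N2=1, N3=1, N4=0, N5=0, N6=1, N7=1 [stuck-at-1], N8=0, N9=1, N10=1 → 1 — matches
Only N7 stuck-at-1 reproduces the observed 1.

N7 stuck-at-1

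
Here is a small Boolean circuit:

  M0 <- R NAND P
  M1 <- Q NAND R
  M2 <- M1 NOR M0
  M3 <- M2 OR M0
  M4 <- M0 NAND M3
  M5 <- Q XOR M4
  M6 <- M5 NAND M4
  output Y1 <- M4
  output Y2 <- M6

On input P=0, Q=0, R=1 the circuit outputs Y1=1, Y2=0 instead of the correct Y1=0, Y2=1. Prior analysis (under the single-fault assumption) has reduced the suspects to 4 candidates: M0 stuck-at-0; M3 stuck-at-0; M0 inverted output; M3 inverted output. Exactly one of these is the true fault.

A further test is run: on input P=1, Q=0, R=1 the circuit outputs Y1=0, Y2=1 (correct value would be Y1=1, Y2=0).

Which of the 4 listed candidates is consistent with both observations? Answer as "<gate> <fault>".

Evaluate each candidate on input P=1, Q=0, R=1:
  M0 stuck-at-0: M0=0 [stuck-at-0], M1=1, M2=0, M3=0, M4=1, M5=1, M6=0 → Y1=1, Y2=0 — eliminated
  M3 stuck-at-0: M0=0, M1=1, M2=0, M3=0 [stuck-at-0], M4=1, M5=1, M6=0 → Y1=1, Y2=0 — eliminated
  M0 inverted output: M0=1 [inverted output], M1=1, M2=0, M3=1, M4=0, M5=0, M6=1 → Y1=0, Y2=1 — matches
  M3 inverted output: M0=0, M1=1, M2=0, M3=1 [inverted output], M4=1, M5=1, M6=0 → Y1=1, Y2=0 — eliminated
Only M0 inverted output reproduces the observed Y1=0, Y2=1.

M0 inverted output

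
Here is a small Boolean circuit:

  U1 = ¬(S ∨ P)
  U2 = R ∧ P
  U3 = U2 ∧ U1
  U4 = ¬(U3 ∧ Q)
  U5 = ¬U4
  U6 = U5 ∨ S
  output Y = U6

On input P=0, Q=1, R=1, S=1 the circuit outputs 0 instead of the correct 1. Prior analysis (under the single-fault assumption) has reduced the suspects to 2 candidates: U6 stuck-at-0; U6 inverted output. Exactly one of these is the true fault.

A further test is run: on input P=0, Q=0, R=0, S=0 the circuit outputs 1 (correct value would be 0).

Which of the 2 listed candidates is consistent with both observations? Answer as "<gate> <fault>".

U6 inverted output

Evaluate each candidate on input P=0, Q=0, R=0, S=0:
  U6 stuck-at-0: U1=1, U2=0, U3=0, U4=1, U5=0, U6=0 [stuck-at-0] → 0 — eliminated
  U6 inverted output: U1=1, U2=0, U3=0, U4=1, U5=0, U6=1 [inverted output] → 1 — matches
Only U6 inverted output reproduces the observed 1.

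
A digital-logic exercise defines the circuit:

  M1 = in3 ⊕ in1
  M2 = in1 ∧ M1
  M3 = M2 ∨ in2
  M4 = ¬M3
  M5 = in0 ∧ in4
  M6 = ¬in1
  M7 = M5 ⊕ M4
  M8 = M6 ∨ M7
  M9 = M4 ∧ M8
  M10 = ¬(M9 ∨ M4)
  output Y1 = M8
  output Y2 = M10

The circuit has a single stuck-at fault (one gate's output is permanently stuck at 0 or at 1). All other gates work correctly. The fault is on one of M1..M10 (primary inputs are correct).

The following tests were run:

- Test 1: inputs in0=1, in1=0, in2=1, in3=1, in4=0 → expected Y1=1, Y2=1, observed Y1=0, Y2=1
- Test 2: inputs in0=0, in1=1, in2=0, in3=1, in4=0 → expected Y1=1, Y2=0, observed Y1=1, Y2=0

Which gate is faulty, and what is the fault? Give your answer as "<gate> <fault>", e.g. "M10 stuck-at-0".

Fault-free values for test 1 (in0=1, in1=0, in2=1, in3=1, in4=0): M1=1, M2=0, M3=1, M4=0, M5=0, M6=1, M7=0, M8=1, M9=0, M10=1, giving Y1=1, Y2=1. Observed Y1=0, Y2=1.
Test 1: faults giving observed Y1=0, Y2=1 are {M6 stuck-at-0, M8 stuck-at-0}.
Test 2 (in0=0, in1=1, in2=0, in3=1, in4=0): fault-free M1=0, M2=0, M3=0, M4=1, M5=0, M6=0, M7=1, M8=1, M9=1, M10=0 → Y1=1, Y2=0; observed Y1=1, Y2=0. Eliminates M8 stuck-at-0.
Only M6 stuck-at-0 is consistent with every test.

M6 stuck-at-0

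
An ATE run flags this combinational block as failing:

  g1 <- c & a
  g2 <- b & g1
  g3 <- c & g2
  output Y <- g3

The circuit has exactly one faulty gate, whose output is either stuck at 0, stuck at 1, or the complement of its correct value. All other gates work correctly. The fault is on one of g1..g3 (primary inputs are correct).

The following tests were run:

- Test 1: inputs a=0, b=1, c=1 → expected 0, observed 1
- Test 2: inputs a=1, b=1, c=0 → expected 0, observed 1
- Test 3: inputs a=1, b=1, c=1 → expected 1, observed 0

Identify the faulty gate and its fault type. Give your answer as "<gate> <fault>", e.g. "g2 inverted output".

Fault-free values for test 1 (a=0, b=1, c=1): g1=0, g2=0, g3=0, giving Y=0. Observed 1.
Test 1: faults giving observed 1 are {g1 stuck-at-1, g1 inverted output, g2 stuck-at-1, g2 inverted output, g3 stuck-at-1, g3 inverted output}.
Test 2 (a=1, b=1, c=0): fault-free g1=0, g2=0, g3=0 → 0; observed 1. Eliminates g1 stuck-at-1, g1 inverted output, g2 stuck-at-1, g2 inverted output.
Test 3 (a=1, b=1, c=1): fault-free g1=1, g2=1, g3=1 → 1; observed 0. Eliminates g3 stuck-at-1.
Only g3 inverted output is consistent with every test.

g3 inverted output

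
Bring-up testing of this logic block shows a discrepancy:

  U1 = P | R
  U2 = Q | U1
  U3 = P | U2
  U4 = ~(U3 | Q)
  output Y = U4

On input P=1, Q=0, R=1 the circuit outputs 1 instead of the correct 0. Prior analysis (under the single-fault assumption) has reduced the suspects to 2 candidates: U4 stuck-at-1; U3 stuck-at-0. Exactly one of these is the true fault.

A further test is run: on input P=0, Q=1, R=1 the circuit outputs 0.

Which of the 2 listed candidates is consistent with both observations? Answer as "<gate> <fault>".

Evaluate each candidate on input P=0, Q=1, R=1:
  U4 stuck-at-1: U1=1, U2=1, U3=1, U4=1 [stuck-at-1] → 1 — eliminated
  U3 stuck-at-0: U1=1, U2=1, U3=0 [stuck-at-0], U4=0 → 0 — matches
Only U3 stuck-at-0 reproduces the observed 0.

U3 stuck-at-0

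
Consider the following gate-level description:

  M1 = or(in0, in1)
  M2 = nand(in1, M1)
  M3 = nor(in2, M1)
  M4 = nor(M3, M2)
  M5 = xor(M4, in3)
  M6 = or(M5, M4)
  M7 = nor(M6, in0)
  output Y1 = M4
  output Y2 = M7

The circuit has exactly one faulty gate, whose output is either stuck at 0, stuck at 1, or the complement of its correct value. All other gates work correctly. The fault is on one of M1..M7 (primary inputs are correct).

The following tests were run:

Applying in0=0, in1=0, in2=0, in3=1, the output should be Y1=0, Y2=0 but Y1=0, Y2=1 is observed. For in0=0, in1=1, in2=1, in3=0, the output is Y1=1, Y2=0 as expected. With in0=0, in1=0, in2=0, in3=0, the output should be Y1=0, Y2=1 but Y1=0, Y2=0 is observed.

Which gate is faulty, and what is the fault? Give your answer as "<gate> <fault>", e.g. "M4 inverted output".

Fault-free values for test 1 (in0=0, in1=0, in2=0, in3=1): M1=0, M2=1, M3=1, M4=0, M5=1, M6=1, M7=0, giving Y1=0, Y2=0. Observed Y1=0, Y2=1.
Test 1: faults giving observed Y1=0, Y2=1 are {M5 stuck-at-0, M5 inverted output, M6 stuck-at-0, M6 inverted output, M7 stuck-at-1, M7 inverted output}.
Test 2 (in0=0, in1=1, in2=1, in3=0): fault-free M1=1, M2=0, M3=0, M4=1, M5=1, M6=1, M7=0 → Y1=1, Y2=0; observed Y1=1, Y2=0. Eliminates M6 stuck-at-0, M6 inverted output, M7 stuck-at-1, M7 inverted output.
Test 3 (in0=0, in1=0, in2=0, in3=0): fault-free M1=0, M2=1, M3=1, M4=0, M5=0, M6=0, M7=1 → Y1=0, Y2=1; observed Y1=0, Y2=0. Eliminates M5 stuck-at-0.
Only M5 inverted output is consistent with every test.

M5 inverted output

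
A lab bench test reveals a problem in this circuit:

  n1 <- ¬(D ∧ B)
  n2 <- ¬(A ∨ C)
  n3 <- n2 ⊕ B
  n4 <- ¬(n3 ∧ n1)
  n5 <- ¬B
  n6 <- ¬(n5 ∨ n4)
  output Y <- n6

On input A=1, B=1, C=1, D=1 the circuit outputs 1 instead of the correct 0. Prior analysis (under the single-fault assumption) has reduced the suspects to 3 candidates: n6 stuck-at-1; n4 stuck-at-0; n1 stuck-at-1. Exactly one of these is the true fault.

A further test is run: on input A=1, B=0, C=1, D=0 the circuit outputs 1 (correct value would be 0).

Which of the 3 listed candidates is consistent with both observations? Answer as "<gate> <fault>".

n6 stuck-at-1

Evaluate each candidate on input A=1, B=0, C=1, D=0:
  n6 stuck-at-1: n1=1, n2=0, n3=0, n4=1, n5=1, n6=1 [stuck-at-1] → 1 — matches
  n4 stuck-at-0: n1=1, n2=0, n3=0, n4=0 [stuck-at-0], n5=1, n6=0 → 0 — eliminated
  n1 stuck-at-1: n1=1 [stuck-at-1], n2=0, n3=0, n4=1, n5=1, n6=0 → 0 — eliminated
Only n6 stuck-at-1 reproduces the observed 1.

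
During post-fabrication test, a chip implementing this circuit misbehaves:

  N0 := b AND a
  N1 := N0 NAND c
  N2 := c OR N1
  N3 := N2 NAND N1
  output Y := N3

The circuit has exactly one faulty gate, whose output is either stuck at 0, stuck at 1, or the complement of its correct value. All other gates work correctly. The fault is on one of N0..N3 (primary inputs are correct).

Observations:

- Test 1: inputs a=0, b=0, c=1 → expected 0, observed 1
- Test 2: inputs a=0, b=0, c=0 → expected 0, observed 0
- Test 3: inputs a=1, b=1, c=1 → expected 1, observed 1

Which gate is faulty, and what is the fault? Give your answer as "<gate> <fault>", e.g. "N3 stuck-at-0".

N0 stuck-at-1

Fault-free values for test 1 (a=0, b=0, c=1): N0=0, N1=1, N2=1, N3=0, giving Y=0. Observed 1.
Test 1: faults giving observed 1 are {N0 stuck-at-1, N0 inverted output, N1 stuck-at-0, N1 inverted output, N2 stuck-at-0, N2 inverted output, N3 stuck-at-1, N3 inverted output}.
Test 2 (a=0, b=0, c=0): fault-free N0=0, N1=1, N2=1, N3=0 → 0; observed 0. Eliminates N1 stuck-at-0, N1 inverted output, N2 stuck-at-0, N2 inverted output, N3 stuck-at-1, N3 inverted output.
Test 3 (a=1, b=1, c=1): fault-free N0=1, N1=0, N2=1, N3=1 → 1; observed 1. Eliminates N0 inverted output.
Only N0 stuck-at-1 is consistent with every test.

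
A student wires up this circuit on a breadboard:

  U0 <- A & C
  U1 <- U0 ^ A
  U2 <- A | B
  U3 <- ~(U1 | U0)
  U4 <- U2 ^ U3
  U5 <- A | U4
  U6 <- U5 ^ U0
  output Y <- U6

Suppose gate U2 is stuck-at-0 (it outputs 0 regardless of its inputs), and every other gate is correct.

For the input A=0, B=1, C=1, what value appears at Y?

Propagate with U2 forced: U0=0, U1=0, U2=0 [stuck-at-0], U3=1, U4=1, U5=1, U6=1.
So Y = 1. (Without the fault it would be 0.)

1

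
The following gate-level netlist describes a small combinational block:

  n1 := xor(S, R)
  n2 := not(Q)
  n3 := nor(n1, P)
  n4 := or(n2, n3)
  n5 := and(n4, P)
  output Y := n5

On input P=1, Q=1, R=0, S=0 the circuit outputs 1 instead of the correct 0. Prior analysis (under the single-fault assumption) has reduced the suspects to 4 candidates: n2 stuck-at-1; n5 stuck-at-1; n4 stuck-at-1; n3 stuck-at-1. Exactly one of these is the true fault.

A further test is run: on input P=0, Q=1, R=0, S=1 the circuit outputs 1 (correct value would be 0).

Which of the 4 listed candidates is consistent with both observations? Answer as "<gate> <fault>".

Evaluate each candidate on input P=0, Q=1, R=0, S=1:
  n2 stuck-at-1: n1=1, n2=1 [stuck-at-1], n3=0, n4=1, n5=0 → 0 — eliminated
  n5 stuck-at-1: n1=1, n2=0, n3=0, n4=0, n5=1 [stuck-at-1] → 1 — matches
  n4 stuck-at-1: n1=1, n2=0, n3=0, n4=1 [stuck-at-1], n5=0 → 0 — eliminated
  n3 stuck-at-1: n1=1, n2=0, n3=1 [stuck-at-1], n4=1, n5=0 → 0 — eliminated
Only n5 stuck-at-1 reproduces the observed 1.

n5 stuck-at-1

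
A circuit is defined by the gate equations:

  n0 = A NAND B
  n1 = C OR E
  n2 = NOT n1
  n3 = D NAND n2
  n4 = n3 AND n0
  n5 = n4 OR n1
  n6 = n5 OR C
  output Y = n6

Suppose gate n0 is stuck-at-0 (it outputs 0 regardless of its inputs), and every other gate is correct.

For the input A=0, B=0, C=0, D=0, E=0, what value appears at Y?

0

Propagate with n0 forced: n0=0 [stuck-at-0], n1=0, n2=1, n3=1, n4=0, n5=0, n6=0.
So Y = 0. (Without the fault it would be 1.)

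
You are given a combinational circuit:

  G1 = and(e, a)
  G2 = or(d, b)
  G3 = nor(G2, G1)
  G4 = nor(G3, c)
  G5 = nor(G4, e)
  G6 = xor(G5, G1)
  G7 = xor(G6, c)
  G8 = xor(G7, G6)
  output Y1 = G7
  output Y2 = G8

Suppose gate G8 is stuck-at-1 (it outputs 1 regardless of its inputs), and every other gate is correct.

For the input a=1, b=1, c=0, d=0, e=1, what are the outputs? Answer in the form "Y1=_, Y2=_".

Y1=1, Y2=1

Propagate with G8 forced: G1=1, G2=1, G3=0, G4=1, G5=0, G6=1, G7=1, G8=1 [stuck-at-1].
So the outputs are Y1=1, Y2=1. (Without the fault they would be Y1=1, Y2=0.)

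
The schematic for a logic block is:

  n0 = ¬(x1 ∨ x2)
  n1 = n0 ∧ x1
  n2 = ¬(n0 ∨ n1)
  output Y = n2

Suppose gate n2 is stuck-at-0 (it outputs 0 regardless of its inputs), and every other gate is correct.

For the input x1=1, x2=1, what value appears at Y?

0

Propagate with n2 forced: n0=0, n1=0, n2=0 [stuck-at-0].
So Y = 0. (Without the fault it would be 1.)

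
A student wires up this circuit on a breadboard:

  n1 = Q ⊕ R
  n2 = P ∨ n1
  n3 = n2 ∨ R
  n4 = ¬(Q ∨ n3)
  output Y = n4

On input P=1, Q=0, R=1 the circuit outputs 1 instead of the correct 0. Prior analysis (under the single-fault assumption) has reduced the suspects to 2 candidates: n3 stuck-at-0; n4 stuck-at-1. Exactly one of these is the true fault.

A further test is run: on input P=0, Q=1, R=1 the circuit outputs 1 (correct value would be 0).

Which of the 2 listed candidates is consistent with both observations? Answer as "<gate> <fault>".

Evaluate each candidate on input P=0, Q=1, R=1:
  n3 stuck-at-0: n1=0, n2=0, n3=0 [stuck-at-0], n4=0 → 0 — eliminated
  n4 stuck-at-1: n1=0, n2=0, n3=1, n4=1 [stuck-at-1] → 1 — matches
Only n4 stuck-at-1 reproduces the observed 1.

n4 stuck-at-1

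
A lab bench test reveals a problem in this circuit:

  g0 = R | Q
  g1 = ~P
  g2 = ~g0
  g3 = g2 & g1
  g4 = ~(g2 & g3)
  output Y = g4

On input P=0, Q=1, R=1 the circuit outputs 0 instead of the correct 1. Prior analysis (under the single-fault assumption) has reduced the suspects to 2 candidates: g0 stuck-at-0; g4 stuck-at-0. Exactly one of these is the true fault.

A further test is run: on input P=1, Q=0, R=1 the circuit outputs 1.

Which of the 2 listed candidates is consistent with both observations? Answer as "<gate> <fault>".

g0 stuck-at-0

Evaluate each candidate on input P=1, Q=0, R=1:
  g0 stuck-at-0: g0=0 [stuck-at-0], g1=0, g2=1, g3=0, g4=1 → 1 — matches
  g4 stuck-at-0: g0=1, g1=0, g2=0, g3=0, g4=0 [stuck-at-0] → 0 — eliminated
Only g0 stuck-at-0 reproduces the observed 1.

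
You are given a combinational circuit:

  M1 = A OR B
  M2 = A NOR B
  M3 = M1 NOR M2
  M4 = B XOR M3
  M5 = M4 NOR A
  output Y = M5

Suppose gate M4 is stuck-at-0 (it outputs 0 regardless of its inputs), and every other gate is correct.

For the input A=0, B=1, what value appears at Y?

Propagate with M4 forced: M1=1, M2=0, M3=0, M4=0 [stuck-at-0], M5=1.
So Y = 1. (Without the fault it would be 0.)

1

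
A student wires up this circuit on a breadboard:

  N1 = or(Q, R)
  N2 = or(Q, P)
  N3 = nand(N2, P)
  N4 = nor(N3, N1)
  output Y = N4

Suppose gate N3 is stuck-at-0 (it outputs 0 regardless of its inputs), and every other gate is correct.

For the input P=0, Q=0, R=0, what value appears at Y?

Propagate with N3 forced: N1=0, N2=0, N3=0 [stuck-at-0], N4=1.
So Y = 1. (Without the fault it would be 0.)

1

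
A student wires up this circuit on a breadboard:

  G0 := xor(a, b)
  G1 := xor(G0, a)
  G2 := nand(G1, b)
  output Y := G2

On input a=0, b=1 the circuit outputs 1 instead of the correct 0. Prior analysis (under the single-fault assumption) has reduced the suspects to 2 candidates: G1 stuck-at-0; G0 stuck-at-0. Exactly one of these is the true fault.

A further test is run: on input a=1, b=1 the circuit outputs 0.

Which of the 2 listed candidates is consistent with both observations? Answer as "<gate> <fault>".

G0 stuck-at-0

Evaluate each candidate on input a=1, b=1:
  G1 stuck-at-0: G0=0, G1=0 [stuck-at-0], G2=1 → 1 — eliminated
  G0 stuck-at-0: G0=0 [stuck-at-0], G1=1, G2=0 → 0 — matches
Only G0 stuck-at-0 reproduces the observed 0.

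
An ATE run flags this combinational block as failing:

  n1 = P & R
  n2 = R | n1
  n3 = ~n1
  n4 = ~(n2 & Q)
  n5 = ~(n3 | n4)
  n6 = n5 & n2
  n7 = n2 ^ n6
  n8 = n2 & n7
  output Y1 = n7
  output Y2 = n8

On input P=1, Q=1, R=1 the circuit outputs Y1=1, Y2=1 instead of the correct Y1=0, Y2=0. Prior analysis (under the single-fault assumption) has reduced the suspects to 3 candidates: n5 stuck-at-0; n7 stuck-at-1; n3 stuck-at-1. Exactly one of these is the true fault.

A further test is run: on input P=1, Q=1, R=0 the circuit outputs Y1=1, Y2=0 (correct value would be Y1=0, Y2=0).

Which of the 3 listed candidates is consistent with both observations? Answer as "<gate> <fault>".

Evaluate each candidate on input P=1, Q=1, R=0:
  n5 stuck-at-0: n1=0, n2=0, n3=1, n4=1, n5=0 [stuck-at-0], n6=0, n7=0, n8=0 → Y1=0, Y2=0 — eliminated
  n7 stuck-at-1: n1=0, n2=0, n3=1, n4=1, n5=0, n6=0, n7=1 [stuck-at-1], n8=0 → Y1=1, Y2=0 — matches
  n3 stuck-at-1: n1=0, n2=0, n3=1 [stuck-at-1], n4=1, n5=0, n6=0, n7=0, n8=0 → Y1=0, Y2=0 — eliminated
Only n7 stuck-at-1 reproduces the observed Y1=1, Y2=0.

n7 stuck-at-1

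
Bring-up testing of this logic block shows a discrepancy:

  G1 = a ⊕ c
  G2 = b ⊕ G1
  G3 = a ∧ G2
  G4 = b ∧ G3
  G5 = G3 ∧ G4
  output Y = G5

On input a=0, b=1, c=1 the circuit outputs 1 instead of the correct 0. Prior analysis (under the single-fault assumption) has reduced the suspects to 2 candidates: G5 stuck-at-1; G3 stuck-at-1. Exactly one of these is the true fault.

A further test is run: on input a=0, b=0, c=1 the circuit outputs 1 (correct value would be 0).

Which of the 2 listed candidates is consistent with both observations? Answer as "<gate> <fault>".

Evaluate each candidate on input a=0, b=0, c=1:
  G5 stuck-at-1: G1=1, G2=1, G3=0, G4=0, G5=1 [stuck-at-1] → 1 — matches
  G3 stuck-at-1: G1=1, G2=1, G3=1 [stuck-at-1], G4=0, G5=0 → 0 — eliminated
Only G5 stuck-at-1 reproduces the observed 1.

G5 stuck-at-1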